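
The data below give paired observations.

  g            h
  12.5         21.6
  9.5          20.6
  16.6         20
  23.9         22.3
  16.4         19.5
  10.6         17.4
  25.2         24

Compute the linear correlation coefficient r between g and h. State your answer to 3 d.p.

0.725

n = 7, Σg = 114.7, Σh = 145.4, Σg² = 2109.63, Σh² = 3047.22, Σgh = 2439.71
nΣgh − ΣgΣh = 17077.97 − 16677.38 = 400.59
nΣg² − (Σg)² = 14767.41 − 13156.09 = 1611.32; nΣh² − (Σh)² = 21330.54 − 21141.16 = 189.38
r = 400.59 / √(1611.32 × 189.38) = 400.59 / 552.4055 ≈ 0.725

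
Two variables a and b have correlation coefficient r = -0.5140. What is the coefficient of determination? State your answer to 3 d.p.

0.264

r² = (-0.5140)² = 0.264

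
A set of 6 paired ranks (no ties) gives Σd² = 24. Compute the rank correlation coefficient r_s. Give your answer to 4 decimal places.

ρ = 1 − 6Σd² / [n(n²−1)] = 1 − 6×24 / (6×35)
  = 1 − 144/210 = 1 − 0.68571 ≈ 0.3143

0.3143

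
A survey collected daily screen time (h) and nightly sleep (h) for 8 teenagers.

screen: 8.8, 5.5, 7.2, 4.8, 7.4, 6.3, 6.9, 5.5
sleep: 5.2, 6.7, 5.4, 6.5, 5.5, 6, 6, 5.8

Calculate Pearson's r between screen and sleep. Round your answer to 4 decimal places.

n = 8, Σx = 52.4, Σy = 47.1, Σx² = 354.88, Σy² = 279.23, Σxy = 304.49
nΣxy − ΣxΣy = 2435.92 − 2468.04 = -32.12
nΣx² − (Σx)² = 2839.04 − 2745.76 = 93.28; nΣy² − (Σy)² = 2233.84 − 2218.41 = 15.43
r = -32.12 / √(93.28 × 15.43) = -32.12 / 37.9382 ≈ -0.8466

-0.8466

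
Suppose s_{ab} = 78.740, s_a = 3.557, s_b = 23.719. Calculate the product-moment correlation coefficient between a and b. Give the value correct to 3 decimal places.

r = Cov(a,b) / (s_a · s_b) = 78.740 / (3.557 × 23.719)
  = 78.740 / 84.3685 ≈ 0.933

0.933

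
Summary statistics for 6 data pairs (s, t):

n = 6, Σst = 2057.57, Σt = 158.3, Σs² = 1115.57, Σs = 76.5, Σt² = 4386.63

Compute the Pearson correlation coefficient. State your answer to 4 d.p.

0.2286

r = (nΣst − ΣsΣt) / √[(nΣs² − (Σs)²)(nΣt² − (Σt)²)]
Numerator: 6×2057.57 − 76.5×158.3 = 235.47
Denominator: √[(6693.42 − 5852.25)(26319.78 − 25058.89)] = √[841.17 × 1260.89] = 1029.8654
r = 235.47 / 1029.8654 ≈ 0.2286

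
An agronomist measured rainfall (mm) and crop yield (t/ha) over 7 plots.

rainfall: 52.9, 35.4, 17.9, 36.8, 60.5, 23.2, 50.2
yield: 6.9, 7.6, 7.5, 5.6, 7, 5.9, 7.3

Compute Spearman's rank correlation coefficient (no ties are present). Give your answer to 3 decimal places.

Rank rainfall: 6, 3, 1, 4, 7, 2, 5
Rank yield: 3, 7, 6, 1, 4, 2, 5
d = rank(rainfall) − rank(yield): 3, -4, -5, 3, 3, 0, 0; Σd² = 68
ρ = 1 − 6Σd² / [n(n²−1)] = 1 − 6×68 / (7×48) = 1 − 408/336 ≈ -0.214

-0.214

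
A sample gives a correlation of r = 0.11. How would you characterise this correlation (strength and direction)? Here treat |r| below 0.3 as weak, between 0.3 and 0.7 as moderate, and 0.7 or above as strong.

r = 0.11 > 0 so the relationship is positive.
|r| = 0.11, which falls in the weak range.

weak positive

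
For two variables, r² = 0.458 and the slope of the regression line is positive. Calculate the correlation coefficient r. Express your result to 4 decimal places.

|r| = √0.458 = 0.6768
The association is positive, so r = 0.6768.

0.6768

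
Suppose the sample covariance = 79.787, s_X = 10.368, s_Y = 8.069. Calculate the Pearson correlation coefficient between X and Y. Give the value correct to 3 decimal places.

r = Cov(X,Y) / (s_X · s_Y) = 79.787 / (10.368 × 8.069)
  = 79.787 / 83.6594 ≈ 0.954

0.954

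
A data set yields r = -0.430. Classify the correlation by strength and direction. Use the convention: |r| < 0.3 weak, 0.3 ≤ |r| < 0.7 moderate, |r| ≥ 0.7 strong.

moderate negative

r = -0.430 < 0 so the relationship is negative.
|r| = 0.430, which falls in the moderate range.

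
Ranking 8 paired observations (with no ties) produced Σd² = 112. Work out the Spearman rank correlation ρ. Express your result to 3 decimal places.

ρ = 1 − 6Σd² / [n(n²−1)] = 1 − 6×112 / (8×63)
  = 1 − 672/504 = 1 − 1.3333 ≈ -0.333

-0.333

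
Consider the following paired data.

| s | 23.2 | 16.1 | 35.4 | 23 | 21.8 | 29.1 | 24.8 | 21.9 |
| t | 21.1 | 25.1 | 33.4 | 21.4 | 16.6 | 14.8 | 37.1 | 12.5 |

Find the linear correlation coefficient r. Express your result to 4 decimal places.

n = 8, Σs = 195.3, Σt = 182, Σs² = 4996.31, Σt² = 4676, Σst = 4554.58
nΣst − ΣsΣt = 36436.64 − 35544.6 = 892.04
nΣs² − (Σs)² = 39970.48 − 38142.09 = 1828.39; nΣt² − (Σt)² = 37408 − 33124 = 4284
r = 892.04 / √(1828.39 × 4284) = 892.04 / 2798.7181 ≈ 0.3187

0.3187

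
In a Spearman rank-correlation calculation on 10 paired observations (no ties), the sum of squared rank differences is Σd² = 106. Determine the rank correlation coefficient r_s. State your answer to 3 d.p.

ρ = 1 − 6Σd² / [n(n²−1)] = 1 − 6×106 / (10×99)
  = 1 − 636/990 = 1 − 0.6424 ≈ 0.358

0.358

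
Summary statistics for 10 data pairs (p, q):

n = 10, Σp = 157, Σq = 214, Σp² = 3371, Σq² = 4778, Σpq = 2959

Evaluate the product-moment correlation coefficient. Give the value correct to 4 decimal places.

r = (nΣpq − ΣpΣq) / √[(nΣp² − (Σp)²)(nΣq² − (Σq)²)]
Numerator: 10×2959 − 157×214 = -4008
Denominator: √[(33710 − 24649)(47780 − 45796)] = √[9061 × 1984] = 4239.9321
r = -4008 / 4239.9321 ≈ -0.9453

-0.9453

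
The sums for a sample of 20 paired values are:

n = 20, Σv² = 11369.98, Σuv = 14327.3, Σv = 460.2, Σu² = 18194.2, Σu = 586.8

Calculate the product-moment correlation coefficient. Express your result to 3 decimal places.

r = (nΣuv − ΣuΣv) / √[(nΣu² − (Σu)²)(nΣv² − (Σv)²)]
Numerator: 20×14327.3 − 586.8×460.2 = 16500.64
Denominator: √[(363884 − 344334.24)(227399.6 − 211784.04)] = √[19549.76 × 15615.56] = 17472.2766
r = 16500.64 / 17472.2766 ≈ 0.944

0.944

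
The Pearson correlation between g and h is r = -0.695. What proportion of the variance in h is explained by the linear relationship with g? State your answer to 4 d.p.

0.4830

r² = (-0.695)² = 0.4830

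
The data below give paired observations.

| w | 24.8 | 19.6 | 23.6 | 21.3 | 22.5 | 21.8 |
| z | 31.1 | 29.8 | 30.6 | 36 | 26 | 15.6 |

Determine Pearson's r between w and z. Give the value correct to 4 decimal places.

n = 6, Σw = 133.6, Σz = 169.1, Σw² = 2991.34, Σz² = 5006.97, Σwz = 3769.4
nΣwz − ΣwΣz = 22616.4 − 22591.76 = 24.64
nΣw² − (Σw)² = 17948.04 − 17848.96 = 99.08; nΣz² − (Σz)² = 30041.82 − 28594.81 = 1447.01
r = 24.64 / √(99.08 × 1447.01) = 24.64 / 378.6420 ≈ 0.0651

0.0651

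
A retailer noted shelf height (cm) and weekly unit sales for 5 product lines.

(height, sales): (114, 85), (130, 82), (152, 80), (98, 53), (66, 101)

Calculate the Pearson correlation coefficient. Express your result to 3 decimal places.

-0.240

n = 5, Σx = 560, Σy = 401, Σx² = 66960, Σy² = 33359, Σxy = 44370
nΣxy − ΣxΣy = 221850 − 224560 = -2710
nΣx² − (Σx)² = 334800 − 313600 = 21200; nΣy² − (Σy)² = 166795 − 160801 = 5994
r = -2710 / √(21200 × 5994) = -2710 / 11272.6572 ≈ -0.240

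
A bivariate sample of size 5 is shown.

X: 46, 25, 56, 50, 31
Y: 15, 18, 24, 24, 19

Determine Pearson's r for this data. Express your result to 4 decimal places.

n = 5, ΣX = 208, ΣY = 100, ΣX² = 9338, ΣY² = 2062, ΣXY = 4273
nΣXY − ΣXΣY = 21365 − 20800 = 565
nΣX² − (ΣX)² = 46690 − 43264 = 3426; nΣY² − (ΣY)² = 10310 − 10000 = 310
r = 565 / √(3426 × 310) = 565 / 1030.5630 ≈ 0.5482

0.5482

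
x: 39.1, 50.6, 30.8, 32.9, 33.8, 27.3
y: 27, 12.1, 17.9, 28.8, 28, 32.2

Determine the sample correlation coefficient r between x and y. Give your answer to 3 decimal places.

n = 6, Σx = 214.5, Σy = 146, Σx² = 8007.95, Σy² = 3846.1, Σxy = 4992.26
nΣxy − ΣxΣy = 29953.56 − 31317 = -1363.44
nΣx² − (Σx)² = 48047.7 − 46010.25 = 2037.45; nΣy² − (Σy)² = 23076.6 − 21316 = 1760.6
r = -1363.44 / √(2037.45 × 1760.6) = -1363.44 / 1893.9732 ≈ -0.720

-0.720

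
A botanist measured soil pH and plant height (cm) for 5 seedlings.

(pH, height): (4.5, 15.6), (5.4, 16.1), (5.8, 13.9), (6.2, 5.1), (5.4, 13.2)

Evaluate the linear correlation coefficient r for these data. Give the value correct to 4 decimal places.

-0.7324

n = 5, Σx = 27.3, Σy = 63.9, Σx² = 150.65, Σy² = 896.03, Σxy = 340.66
nΣxy − ΣxΣy = 1703.3 − 1744.47 = -41.17
nΣx² − (Σx)² = 753.25 − 745.29 = 7.96; nΣy² − (Σy)² = 4480.15 − 4083.21 = 396.94
r = -41.17 / √(7.96 × 396.94) = -41.17 / 56.2107 ≈ -0.7324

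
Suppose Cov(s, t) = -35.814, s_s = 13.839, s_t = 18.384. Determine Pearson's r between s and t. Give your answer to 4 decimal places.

-0.1408

r = Cov(s,t) / (s_s · s_t) = -35.814 / (13.839 × 18.384)
  = -35.814 / 254.4162 ≈ -0.1408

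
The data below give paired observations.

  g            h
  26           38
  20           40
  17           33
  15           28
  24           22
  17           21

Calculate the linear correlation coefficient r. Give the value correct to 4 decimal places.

0.2540

n = 6, Σg = 119, Σh = 182, Σg² = 2455, Σh² = 5842, Σgh = 3654
nΣgh − ΣgΣh = 21924 − 21658 = 266
nΣg² − (Σg)² = 14730 − 14161 = 569; nΣh² − (Σh)² = 35052 − 33124 = 1928
r = 266 / √(569 × 1928) = 266 / 1047.3930 ≈ 0.2540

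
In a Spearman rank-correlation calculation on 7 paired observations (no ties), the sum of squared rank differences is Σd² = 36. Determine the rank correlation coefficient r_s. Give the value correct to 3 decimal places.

ρ = 1 − 6Σd² / [n(n²−1)] = 1 − 6×36 / (7×48)
  = 1 − 216/336 = 1 − 0.6429 ≈ 0.357

0.357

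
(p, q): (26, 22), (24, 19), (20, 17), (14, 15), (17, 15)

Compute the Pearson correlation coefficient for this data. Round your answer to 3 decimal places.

n = 5, Σp = 101, Σq = 88, Σp² = 2137, Σq² = 1584, Σpq = 1833
nΣpq − ΣpΣq = 9165 − 8888 = 277
nΣp² − (Σp)² = 10685 − 10201 = 484; nΣq² − (Σq)² = 7920 − 7744 = 176
r = 277 / √(484 × 176) = 277 / 291.8630 ≈ 0.949

0.949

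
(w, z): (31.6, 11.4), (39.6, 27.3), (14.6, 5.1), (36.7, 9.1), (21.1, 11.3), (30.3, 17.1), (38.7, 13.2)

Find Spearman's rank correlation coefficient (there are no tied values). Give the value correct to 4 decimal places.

0.6429

Rank w: 4, 7, 1, 5, 2, 3, 6
Rank z: 4, 7, 1, 2, 3, 6, 5
d = rank(w) − rank(z): 0, 0, 0, 3, -1, -3, 1; Σd² = 20
ρ = 1 − 6Σd² / [n(n²−1)] = 1 − 6×20 / (7×48) = 1 − 120/336 ≈ 0.6429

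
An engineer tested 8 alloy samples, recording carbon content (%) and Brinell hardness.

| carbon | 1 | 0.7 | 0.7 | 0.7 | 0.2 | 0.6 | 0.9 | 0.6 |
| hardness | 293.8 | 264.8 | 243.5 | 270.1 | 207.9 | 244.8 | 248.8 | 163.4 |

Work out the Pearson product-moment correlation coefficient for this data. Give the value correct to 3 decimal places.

n = 8, Σx = 5.4, Σy = 1937.1, Σx² = 4.04, Σy² = 480434.19, Σxy = 1349.1
nΣxy − ΣxΣy = 10792.8 − 10460.34 = 332.46
nΣx² − (Σx)² = 32.32 − 29.16 = 3.16; nΣy² − (Σy)² = 3843473.52 − 3752356.41 = 91117.11
r = 332.46 / √(3.16 × 91117.11) = 332.46 / 536.5912 ≈ 0.620

0.620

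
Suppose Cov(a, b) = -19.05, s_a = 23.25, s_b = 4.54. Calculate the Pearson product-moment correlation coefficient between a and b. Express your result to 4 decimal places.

-0.1805

r = Cov(a,b) / (s_a · s_b) = -19.05 / (23.25 × 4.54)
  = -19.05 / 105.5550 ≈ -0.1805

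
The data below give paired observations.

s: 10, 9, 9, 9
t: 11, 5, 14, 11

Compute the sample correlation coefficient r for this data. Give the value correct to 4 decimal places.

0.1325

n = 4, Σs = 37, Σt = 41, Σs² = 343, Σt² = 463, Σst = 380
nΣst − ΣsΣt = 1520 − 1517 = 3
nΣs² − (Σs)² = 1372 − 1369 = 3; nΣt² − (Σt)² = 1852 − 1681 = 171
r = 3 / √(3 × 171) = 3 / 22.6495 ≈ 0.1325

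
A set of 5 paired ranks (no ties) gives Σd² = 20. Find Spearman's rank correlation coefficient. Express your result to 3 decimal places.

ρ = 1 − 6Σd² / [n(n²−1)] = 1 − 6×20 / (5×24)
  = 1 − 120/120 = 1 − 1.0000 ≈ 0.000

0.000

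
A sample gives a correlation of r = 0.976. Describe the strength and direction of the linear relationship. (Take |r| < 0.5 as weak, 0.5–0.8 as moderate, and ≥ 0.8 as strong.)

strong positive

r = 0.976 > 0 so the relationship is positive.
|r| = 0.976, which falls in the strong range.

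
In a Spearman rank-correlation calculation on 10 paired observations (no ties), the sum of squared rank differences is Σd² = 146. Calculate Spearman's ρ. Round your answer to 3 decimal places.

0.115

ρ = 1 − 6Σd² / [n(n²−1)] = 1 − 6×146 / (10×99)
  = 1 − 876/990 = 1 − 0.8848 ≈ 0.115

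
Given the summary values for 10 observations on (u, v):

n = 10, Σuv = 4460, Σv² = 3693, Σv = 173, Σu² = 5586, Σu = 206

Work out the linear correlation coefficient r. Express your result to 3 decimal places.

0.924

r = (nΣuv − ΣuΣv) / √[(nΣu² − (Σu)²)(nΣv² − (Σv)²)]
Numerator: 10×4460 − 206×173 = 8962
Denominator: √[(55860 − 42436)(36930 − 29929)] = √[13424 × 7001] = 9694.4017
r = 8962 / 9694.4017 ≈ 0.924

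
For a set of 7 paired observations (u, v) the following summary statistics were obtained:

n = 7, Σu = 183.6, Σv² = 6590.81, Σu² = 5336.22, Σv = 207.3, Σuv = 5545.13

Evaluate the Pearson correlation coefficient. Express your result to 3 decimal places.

r = (nΣuv − ΣuΣv) / √[(nΣu² − (Σu)²)(nΣv² − (Σv)²)]
Numerator: 7×5545.13 − 183.6×207.3 = 755.63
Denominator: √[(37353.54 − 33708.96)(46135.67 − 42973.29)] = √[3644.58 × 3162.38] = 3394.9296
r = 755.63 / 3394.9296 ≈ 0.223

0.223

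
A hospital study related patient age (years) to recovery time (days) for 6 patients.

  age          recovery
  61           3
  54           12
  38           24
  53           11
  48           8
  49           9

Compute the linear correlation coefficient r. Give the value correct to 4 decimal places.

n = 6, Σx = 303, Σy = 67, Σx² = 15595, Σy² = 995, Σxy = 3151
nΣxy − ΣxΣy = 18906 − 20301 = -1395
nΣx² − (Σx)² = 93570 − 91809 = 1761; nΣy² − (Σy)² = 5970 − 4489 = 1481
r = -1395 / √(1761 × 1481) = -1395 / 1614.9430 ≈ -0.8638

-0.8638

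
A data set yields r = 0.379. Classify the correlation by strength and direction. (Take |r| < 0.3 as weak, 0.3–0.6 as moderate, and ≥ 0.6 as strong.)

moderate positive

r = 0.379 > 0 so the relationship is positive.
|r| = 0.379, which falls in the moderate range.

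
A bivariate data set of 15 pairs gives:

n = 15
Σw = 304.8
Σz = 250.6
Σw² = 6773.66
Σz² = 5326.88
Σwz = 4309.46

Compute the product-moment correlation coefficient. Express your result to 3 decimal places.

r = (nΣwz − ΣwΣz) / √[(nΣw² − (Σw)²)(nΣz² − (Σz)²)]
Numerator: 15×4309.46 − 304.8×250.6 = -11740.98
Denominator: √[(101604.9 − 92903.04)(79903.2 − 62800.36)] = √[8701.86 × 17102.84] = 12199.4475
r = -11740.98 / 12199.4475 ≈ -0.962

-0.962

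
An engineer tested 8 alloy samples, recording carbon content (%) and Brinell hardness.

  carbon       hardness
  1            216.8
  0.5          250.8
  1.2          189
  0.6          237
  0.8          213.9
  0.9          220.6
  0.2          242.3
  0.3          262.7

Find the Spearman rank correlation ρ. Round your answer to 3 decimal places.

Rank carbon: 7, 3, 8, 4, 5, 6, 1, 2
Rank hardness: 3, 7, 1, 5, 2, 4, 6, 8
d = rank(carbon) − rank(hardness): 4, -4, 7, -1, 3, 2, -5, -6; Σd² = 156
ρ = 1 − 6Σd² / [n(n²−1)] = 1 − 6×156 / (8×63) = 1 − 936/504 ≈ -0.857

-0.857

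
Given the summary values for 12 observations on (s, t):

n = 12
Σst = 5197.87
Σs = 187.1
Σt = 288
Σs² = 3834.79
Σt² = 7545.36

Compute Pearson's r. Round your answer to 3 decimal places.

0.928

r = (nΣst − ΣsΣt) / √[(nΣs² − (Σs)²)(nΣt² − (Σt)²)]
Numerator: 12×5197.87 − 187.1×288 = 8489.64
Denominator: √[(46017.48 − 35006.41)(90544.32 − 82944)] = √[11011.07 × 7600.32] = 9148.0957
r = 8489.64 / 9148.0957 ≈ 0.928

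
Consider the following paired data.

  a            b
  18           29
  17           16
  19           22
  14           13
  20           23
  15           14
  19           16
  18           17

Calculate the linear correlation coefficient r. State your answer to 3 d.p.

n = 8, Σa = 140, Σb = 150, Σa² = 2480, Σb² = 3020, Σab = 2674
nΣab − ΣaΣb = 21392 − 21000 = 392
nΣa² − (Σa)² = 19840 − 19600 = 240; nΣb² − (Σb)² = 24160 − 22500 = 1660
r = 392 / √(240 × 1660) = 392 / 631.1894 ≈ 0.621

0.621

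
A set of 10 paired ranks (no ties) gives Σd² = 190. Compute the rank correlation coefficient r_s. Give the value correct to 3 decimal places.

-0.152

ρ = 1 − 6Σd² / [n(n²−1)] = 1 − 6×190 / (10×99)
  = 1 − 1140/990 = 1 − 1.1515 ≈ -0.152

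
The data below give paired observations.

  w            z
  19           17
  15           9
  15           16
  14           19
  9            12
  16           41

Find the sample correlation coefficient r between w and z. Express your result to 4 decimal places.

0.3017

n = 6, Σw = 88, Σz = 114, Σw² = 1344, Σz² = 2812, Σwz = 1728
nΣwz − ΣwΣz = 10368 − 10032 = 336
nΣw² − (Σw)² = 8064 − 7744 = 320; nΣz² − (Σz)² = 16872 − 12996 = 3876
r = 336 / √(320 × 3876) = 336 / 1113.6965 ≈ 0.3017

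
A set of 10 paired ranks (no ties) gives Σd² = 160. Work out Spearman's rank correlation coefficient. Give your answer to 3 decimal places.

0.030

ρ = 1 − 6Σd² / [n(n²−1)] = 1 − 6×160 / (10×99)
  = 1 − 960/990 = 1 − 0.9697 ≈ 0.030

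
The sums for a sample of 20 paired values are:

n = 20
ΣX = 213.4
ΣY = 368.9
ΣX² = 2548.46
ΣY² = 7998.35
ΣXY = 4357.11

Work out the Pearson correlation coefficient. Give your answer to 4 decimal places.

r = (nΣXY − ΣXΣY) / √[(nΣX² − (ΣX)²)(nΣY² − (ΣY)²)]
Numerator: 20×4357.11 − 213.4×368.9 = 8418.94
Denominator: √[(50969.2 − 45539.56)(159967 − 136087.21)] = √[5429.64 × 23879.79] = 11386.7758
r = 8418.94 / 11386.7758 ≈ 0.7394

0.7394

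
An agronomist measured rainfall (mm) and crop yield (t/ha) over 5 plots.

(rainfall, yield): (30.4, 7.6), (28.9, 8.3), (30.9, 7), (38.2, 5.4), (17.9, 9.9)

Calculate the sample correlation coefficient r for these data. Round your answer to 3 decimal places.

-0.973

n = 5, Σx = 146.3, Σy = 38.2, Σx² = 4493.83, Σy² = 302.82, Σxy = 1070.7
nΣxy − ΣxΣy = 5353.5 − 5588.66 = -235.16
nΣx² − (Σx)² = 22469.15 − 21403.69 = 1065.46; nΣy² − (Σy)² = 1514.1 − 1459.24 = 54.86
r = -235.16 / √(1065.46 × 54.86) = -235.16 / 241.7667 ≈ -0.973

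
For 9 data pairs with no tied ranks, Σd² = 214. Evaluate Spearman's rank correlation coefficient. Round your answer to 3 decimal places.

ρ = 1 − 6Σd² / [n(n²−1)] = 1 − 6×214 / (9×80)
  = 1 − 1284/720 = 1 − 1.7833 ≈ -0.783

-0.783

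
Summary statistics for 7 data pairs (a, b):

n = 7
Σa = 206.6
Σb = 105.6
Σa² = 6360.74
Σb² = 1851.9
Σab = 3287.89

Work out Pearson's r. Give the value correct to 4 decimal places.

r = (nΣab − ΣaΣb) / √[(nΣa² − (Σa)²)(nΣb² − (Σb)²)]
Numerator: 7×3287.89 − 206.6×105.6 = 1198.27
Denominator: √[(44525.18 − 42683.56)(12963.3 − 11151.36)] = √[1841.62 × 1811.94] = 1826.7197
r = 1198.27 / 1826.7197 ≈ 0.6560

0.6560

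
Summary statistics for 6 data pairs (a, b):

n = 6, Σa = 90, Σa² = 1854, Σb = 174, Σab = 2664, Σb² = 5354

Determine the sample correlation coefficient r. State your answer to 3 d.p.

r = (nΣab − ΣaΣb) / √[(nΣa² − (Σa)²)(nΣb² − (Σb)²)]
Numerator: 6×2664 − 90×174 = 324
Denominator: √[(11124 − 8100)(32124 − 30276)] = √[3024 × 1848] = 2363.9695
r = 324 / 2363.9695 ≈ 0.137

0.137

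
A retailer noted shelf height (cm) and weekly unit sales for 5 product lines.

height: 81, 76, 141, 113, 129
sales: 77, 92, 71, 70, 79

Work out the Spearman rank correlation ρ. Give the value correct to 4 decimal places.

-0.5000

Rank height: 2, 1, 5, 3, 4
Rank sales: 3, 5, 2, 1, 4
d = rank(height) − rank(sales): -1, -4, 3, 2, 0; Σd² = 30
ρ = 1 − 6Σd² / [n(n²−1)] = 1 − 6×30 / (5×24) = 1 − 180/120 ≈ -0.5000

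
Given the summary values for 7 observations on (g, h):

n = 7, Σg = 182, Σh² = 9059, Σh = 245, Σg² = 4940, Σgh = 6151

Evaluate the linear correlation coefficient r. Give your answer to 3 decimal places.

-0.690

r = (nΣgh − ΣgΣh) / √[(nΣg² − (Σg)²)(nΣh² − (Σh)²)]
Numerator: 7×6151 − 182×245 = -1533
Denominator: √[(34580 − 33124)(63413 − 60025)] = √[1456 × 3388] = 2221.0196
r = -1533 / 2221.0196 ≈ -0.690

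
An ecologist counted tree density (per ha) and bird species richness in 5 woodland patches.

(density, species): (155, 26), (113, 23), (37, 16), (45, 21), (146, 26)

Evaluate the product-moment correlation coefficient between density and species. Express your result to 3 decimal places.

0.923

n = 5, Σx = 496, Σy = 112, Σx² = 61504, Σy² = 2578, Σxy = 11962
nΣxy − ΣxΣy = 59810 − 55552 = 4258
nΣx² − (Σx)² = 307520 − 246016 = 61504; nΣy² − (Σy)² = 12890 − 12544 = 346
r = 4258 / √(61504 × 346) = 4258 / 4613.0667 ≈ 0.923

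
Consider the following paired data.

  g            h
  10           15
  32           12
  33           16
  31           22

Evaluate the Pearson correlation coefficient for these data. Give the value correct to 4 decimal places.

0.1549

n = 4, Σg = 106, Σh = 65, Σg² = 3174, Σh² = 1109, Σgh = 1744
nΣgh − ΣgΣh = 6976 − 6890 = 86
nΣg² − (Σg)² = 12696 − 11236 = 1460; nΣh² − (Σh)² = 4436 − 4225 = 211
r = 86 / √(1460 × 211) = 86 / 555.0315 ≈ 0.1549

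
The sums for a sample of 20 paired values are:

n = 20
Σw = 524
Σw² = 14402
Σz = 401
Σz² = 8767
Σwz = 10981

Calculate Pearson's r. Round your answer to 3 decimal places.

r = (nΣwz − ΣwΣz) / √[(nΣw² − (Σw)²)(nΣz² − (Σz)²)]
Numerator: 20×10981 − 524×401 = 9496
Denominator: √[(288040 − 274576)(175340 − 160801)] = √[13464 × 14539] = 13991.1792
r = 9496 / 13991.1792 ≈ 0.679

0.679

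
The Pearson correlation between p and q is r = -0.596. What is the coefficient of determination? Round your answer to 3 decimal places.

r² = (-0.596)² = 0.355

0.355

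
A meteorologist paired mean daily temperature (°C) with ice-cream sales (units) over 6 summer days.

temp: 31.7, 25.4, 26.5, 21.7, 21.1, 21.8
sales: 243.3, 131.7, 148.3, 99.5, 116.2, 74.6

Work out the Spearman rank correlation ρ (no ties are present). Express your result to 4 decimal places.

Rank temp: 6, 4, 5, 2, 1, 3
Rank sales: 6, 4, 5, 2, 3, 1
d = rank(temp) − rank(sales): 0, 0, 0, 0, -2, 2; Σd² = 8
ρ = 1 − 6Σd² / [n(n²−1)] = 1 − 6×8 / (6×35) = 1 − 48/210 ≈ 0.7714

0.7714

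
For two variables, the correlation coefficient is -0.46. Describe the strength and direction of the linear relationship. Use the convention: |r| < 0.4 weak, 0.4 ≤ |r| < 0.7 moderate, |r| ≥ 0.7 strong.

r = -0.46 < 0 so the relationship is negative.
|r| = 0.46, which falls in the moderate range.

moderate negative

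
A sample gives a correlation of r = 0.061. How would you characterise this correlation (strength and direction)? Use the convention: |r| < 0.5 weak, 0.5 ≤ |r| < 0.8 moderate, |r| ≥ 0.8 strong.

r = 0.061 > 0 so the relationship is positive.
|r| = 0.061, which falls in the weak range.

weak positive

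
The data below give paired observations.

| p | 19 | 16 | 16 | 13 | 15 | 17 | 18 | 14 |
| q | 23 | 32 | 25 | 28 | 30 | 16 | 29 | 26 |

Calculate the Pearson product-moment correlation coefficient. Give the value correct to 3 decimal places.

-0.329

n = 8, Σp = 128, Σq = 209, Σp² = 2076, Σq² = 5635, Σpq = 3321
nΣpq − ΣpΣq = 26568 − 26752 = -184
nΣp² − (Σp)² = 16608 − 16384 = 224; nΣq² − (Σq)² = 45080 − 43681 = 1399
r = -184 / √(224 × 1399) = -184 / 559.8000 ≈ -0.329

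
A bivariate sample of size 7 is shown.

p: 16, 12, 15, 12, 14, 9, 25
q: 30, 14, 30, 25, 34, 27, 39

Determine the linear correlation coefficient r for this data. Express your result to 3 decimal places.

0.684

n = 7, Σp = 103, Σq = 199, Σp² = 1671, Σq² = 6027, Σpq = 3092
nΣpq − ΣpΣq = 21644 − 20497 = 1147
nΣp² − (Σp)² = 11697 − 10609 = 1088; nΣq² − (Σq)² = 42189 − 39601 = 2588
r = 1147 / √(1088 × 2588) = 1147 / 1678.0179 ≈ 0.684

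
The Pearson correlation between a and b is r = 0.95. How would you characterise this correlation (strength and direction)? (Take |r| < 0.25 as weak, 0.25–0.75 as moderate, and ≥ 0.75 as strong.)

r = 0.95 > 0 so the relationship is positive.
|r| = 0.95, which falls in the strong range.

strong positive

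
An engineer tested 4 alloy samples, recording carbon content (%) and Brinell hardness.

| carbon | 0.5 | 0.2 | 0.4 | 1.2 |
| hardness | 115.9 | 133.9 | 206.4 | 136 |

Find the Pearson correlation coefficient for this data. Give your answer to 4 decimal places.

n = 4, Σx = 2.3, Σy = 592.2, Σx² = 1.89, Σy² = 92458.98, Σxy = 330.49
nΣxy − ΣxΣy = 1321.96 − 1362.06 = -40.1
nΣx² − (Σx)² = 7.56 − 5.29 = 2.27; nΣy² − (Σy)² = 369835.92 − 350700.84 = 19135.08
r = -40.1 / √(2.27 × 19135.08) = -40.1 / 208.4146 ≈ -0.1924

-0.1924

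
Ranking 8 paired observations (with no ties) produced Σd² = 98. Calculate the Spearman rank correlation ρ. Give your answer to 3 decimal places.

ρ = 1 − 6Σd² / [n(n²−1)] = 1 − 6×98 / (8×63)
  = 1 − 588/504 = 1 − 1.1667 ≈ -0.167

-0.167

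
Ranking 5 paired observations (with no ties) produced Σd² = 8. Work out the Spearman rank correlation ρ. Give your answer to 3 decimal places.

ρ = 1 − 6Σd² / [n(n²−1)] = 1 − 6×8 / (5×24)
  = 1 − 48/120 = 1 − 0.4000 ≈ 0.600

0.600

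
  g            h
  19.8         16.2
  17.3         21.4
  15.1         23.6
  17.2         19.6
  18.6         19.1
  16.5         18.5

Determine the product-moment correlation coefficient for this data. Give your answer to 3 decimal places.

n = 6, Σg = 104.5, Σh = 118.4, Σg² = 1833.39, Σh² = 2368.58, Σgh = 2044.97
nΣgh − ΣgΣh = 12269.82 − 12372.8 = -102.98
nΣg² − (Σg)² = 11000.34 − 10920.25 = 80.09; nΣh² − (Σh)² = 14211.48 − 14018.56 = 192.92
r = -102.98 / √(80.09 × 192.92) = -102.98 / 124.3019 ≈ -0.828

-0.828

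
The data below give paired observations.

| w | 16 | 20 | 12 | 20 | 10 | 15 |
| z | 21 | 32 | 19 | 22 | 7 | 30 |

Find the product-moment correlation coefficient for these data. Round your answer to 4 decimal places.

n = 6, Σw = 93, Σz = 131, Σw² = 1525, Σz² = 3259, Σwz = 2164
nΣwz − ΣwΣz = 12984 − 12183 = 801
nΣw² − (Σw)² = 9150 − 8649 = 501; nΣz² − (Σz)² = 19554 − 17161 = 2393
r = 801 / √(501 × 2393) = 801 / 1094.9397 ≈ 0.7315

0.7315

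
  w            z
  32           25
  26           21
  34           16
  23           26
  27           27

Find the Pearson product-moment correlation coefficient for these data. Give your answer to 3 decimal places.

-0.600

n = 5, Σw = 142, Σz = 115, Σw² = 4114, Σz² = 2727, Σwz = 3217
nΣwz − ΣwΣz = 16085 − 16330 = -245
nΣw² − (Σw)² = 20570 − 20164 = 406; nΣz² − (Σz)² = 13635 − 13225 = 410
r = -245 / √(406 × 410) = -245 / 407.9951 ≈ -0.600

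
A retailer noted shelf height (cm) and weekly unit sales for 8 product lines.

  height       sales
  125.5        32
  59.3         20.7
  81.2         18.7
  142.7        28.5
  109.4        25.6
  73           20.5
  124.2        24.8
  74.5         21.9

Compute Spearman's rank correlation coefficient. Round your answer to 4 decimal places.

0.7857

Rank height: 7, 1, 4, 8, 5, 2, 6, 3
Rank sales: 8, 3, 1, 7, 6, 2, 5, 4
d = rank(height) − rank(sales): -1, -2, 3, 1, -1, 0, 1, -1; Σd² = 18
ρ = 1 − 6Σd² / [n(n²−1)] = 1 − 6×18 / (8×63) = 1 − 108/504 ≈ 0.7857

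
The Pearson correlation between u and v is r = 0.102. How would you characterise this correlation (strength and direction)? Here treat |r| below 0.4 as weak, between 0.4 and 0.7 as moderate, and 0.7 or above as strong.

r = 0.102 > 0 so the relationship is positive.
|r| = 0.102, which falls in the weak range.

weak positive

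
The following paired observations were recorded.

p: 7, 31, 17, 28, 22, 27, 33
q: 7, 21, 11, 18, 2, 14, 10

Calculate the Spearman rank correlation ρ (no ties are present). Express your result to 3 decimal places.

Rank p: 1, 6, 2, 5, 3, 4, 7
Rank q: 2, 7, 4, 6, 1, 5, 3
d = rank(p) − rank(q): -1, -1, -2, -1, 2, -1, 4; Σd² = 28
ρ = 1 − 6Σd² / [n(n²−1)] = 1 − 6×28 / (7×48) = 1 − 168/336 ≈ 0.500

0.500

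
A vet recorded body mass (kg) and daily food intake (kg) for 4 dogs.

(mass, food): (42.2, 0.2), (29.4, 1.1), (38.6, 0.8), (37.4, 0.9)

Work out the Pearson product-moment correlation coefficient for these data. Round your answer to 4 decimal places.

n = 4, Σx = 147.6, Σy = 3, Σx² = 5533.92, Σy² = 2.7, Σxy = 105.32
nΣxy − ΣxΣy = 421.28 − 442.8 = -21.52
nΣx² − (Σx)² = 22135.68 − 21785.76 = 349.92; nΣy² − (Σy)² = 10.8 − 9 = 1.8
r = -21.52 / √(349.92 × 1.8) = -21.52 / 25.0969 ≈ -0.8575

-0.8575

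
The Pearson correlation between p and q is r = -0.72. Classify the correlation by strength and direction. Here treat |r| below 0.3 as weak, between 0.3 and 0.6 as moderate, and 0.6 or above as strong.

strong negative

r = -0.72 < 0 so the relationship is negative.
|r| = 0.72, which falls in the strong range.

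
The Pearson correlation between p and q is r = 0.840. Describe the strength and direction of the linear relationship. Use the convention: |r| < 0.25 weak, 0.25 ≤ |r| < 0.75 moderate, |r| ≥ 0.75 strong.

r = 0.840 > 0 so the relationship is positive.
|r| = 0.840, which falls in the strong range.

strong positive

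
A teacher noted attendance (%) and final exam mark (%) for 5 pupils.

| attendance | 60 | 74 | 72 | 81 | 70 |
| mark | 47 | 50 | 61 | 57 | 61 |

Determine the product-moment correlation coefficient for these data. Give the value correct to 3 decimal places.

n = 5, Σx = 357, Σy = 276, Σx² = 25721, Σy² = 15400, Σxy = 19799
nΣxy − ΣxΣy = 98995 − 98532 = 463
nΣx² − (Σx)² = 128605 − 127449 = 1156; nΣy² − (Σy)² = 77000 − 76176 = 824
r = 463 / √(1156 × 824) = 463 / 975.9836 ≈ 0.474

0.474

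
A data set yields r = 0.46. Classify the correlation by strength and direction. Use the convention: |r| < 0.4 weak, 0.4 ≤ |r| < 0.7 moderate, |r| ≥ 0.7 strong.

moderate positive

r = 0.46 > 0 so the relationship is positive.
|r| = 0.46, which falls in the moderate range.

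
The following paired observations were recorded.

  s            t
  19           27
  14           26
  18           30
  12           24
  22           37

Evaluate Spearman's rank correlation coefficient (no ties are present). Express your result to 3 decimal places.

0.900

Rank s: 4, 2, 3, 1, 5
Rank t: 3, 2, 4, 1, 5
d = rank(s) − rank(t): 1, 0, -1, 0, 0; Σd² = 2
ρ = 1 − 6Σd² / [n(n²−1)] = 1 − 6×2 / (5×24) = 1 − 12/120 ≈ 0.900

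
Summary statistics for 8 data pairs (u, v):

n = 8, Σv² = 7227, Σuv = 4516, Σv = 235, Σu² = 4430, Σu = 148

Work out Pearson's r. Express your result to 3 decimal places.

r = (nΣuv − ΣuΣv) / √[(nΣu² − (Σu)²)(nΣv² − (Σv)²)]
Numerator: 8×4516 − 148×235 = 1348
Denominator: √[(35440 − 21904)(57816 − 55225)] = √[13536 × 2591] = 5922.1429
r = 1348 / 5922.1429 ≈ 0.228

0.228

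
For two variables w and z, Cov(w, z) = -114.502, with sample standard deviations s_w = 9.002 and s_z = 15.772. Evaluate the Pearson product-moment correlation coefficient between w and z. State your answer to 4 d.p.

r = Cov(w,z) / (s_w · s_z) = -114.502 / (9.002 × 15.772)
  = -114.502 / 141.9795 ≈ -0.8065

-0.8065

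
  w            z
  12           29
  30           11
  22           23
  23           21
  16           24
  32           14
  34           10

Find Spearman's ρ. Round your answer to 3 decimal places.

Rank w: 1, 5, 3, 4, 2, 6, 7
Rank z: 7, 2, 5, 4, 6, 3, 1
d = rank(w) − rank(z): -6, 3, -2, 0, -4, 3, 6; Σd² = 110
ρ = 1 − 6Σd² / [n(n²−1)] = 1 − 6×110 / (7×48) = 1 − 660/336 ≈ -0.964

-0.964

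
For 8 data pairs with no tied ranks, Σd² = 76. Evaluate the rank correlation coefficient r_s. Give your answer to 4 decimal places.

0.0952

ρ = 1 − 6Σd² / [n(n²−1)] = 1 − 6×76 / (8×63)
  = 1 − 456/504 = 1 − 0.90476 ≈ 0.0952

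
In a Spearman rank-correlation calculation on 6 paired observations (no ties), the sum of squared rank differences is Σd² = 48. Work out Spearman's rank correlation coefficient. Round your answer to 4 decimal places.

ρ = 1 − 6Σd² / [n(n²−1)] = 1 − 6×48 / (6×35)
  = 1 − 288/210 = 1 − 1.37143 ≈ -0.3714

-0.3714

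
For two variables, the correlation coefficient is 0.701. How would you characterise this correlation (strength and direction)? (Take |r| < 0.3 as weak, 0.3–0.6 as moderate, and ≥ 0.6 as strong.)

strong positive

r = 0.701 > 0 so the relationship is positive.
|r| = 0.701, which falls in the strong range.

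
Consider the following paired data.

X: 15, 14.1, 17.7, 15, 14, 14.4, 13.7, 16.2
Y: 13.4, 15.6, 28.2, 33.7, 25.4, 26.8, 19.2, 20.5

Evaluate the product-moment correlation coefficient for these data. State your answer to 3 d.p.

n = 8, ΣX = 120.1, ΣY = 182.8, ΣX² = 1815.59, ΣY² = 4506.14, ΣXY = 2762.26
nΣXY − ΣXΣY = 22098.08 − 21954.28 = 143.8
nΣX² − (ΣX)² = 14524.72 − 14424.01 = 100.71; nΣY² − (ΣY)² = 36049.12 − 33415.84 = 2633.28
r = 143.8 / √(100.71 × 2633.28) = 143.8 / 514.9734 ≈ 0.279

0.279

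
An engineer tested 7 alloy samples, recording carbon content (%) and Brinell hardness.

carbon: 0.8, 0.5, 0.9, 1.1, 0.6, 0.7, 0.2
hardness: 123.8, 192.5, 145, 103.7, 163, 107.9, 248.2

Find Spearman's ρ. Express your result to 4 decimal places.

-0.8571

Rank carbon: 5, 2, 6, 7, 3, 4, 1
Rank hardness: 3, 6, 4, 1, 5, 2, 7
d = rank(carbon) − rank(hardness): 2, -4, 2, 6, -2, 2, -6; Σd² = 104
ρ = 1 − 6Σd² / [n(n²−1)] = 1 − 6×104 / (7×48) = 1 − 624/336 ≈ -0.8571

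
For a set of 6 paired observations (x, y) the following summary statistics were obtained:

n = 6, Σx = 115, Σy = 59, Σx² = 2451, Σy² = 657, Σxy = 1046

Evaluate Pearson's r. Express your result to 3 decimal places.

r = (nΣxy − ΣxΣy) / √[(nΣx² − (Σx)²)(nΣy² − (Σy)²)]
Numerator: 6×1046 − 115×59 = -509
Denominator: √[(14706 − 13225)(3942 − 3481)] = √[1481 × 461] = 826.2814
r = -509 / 826.2814 ≈ -0.616

-0.616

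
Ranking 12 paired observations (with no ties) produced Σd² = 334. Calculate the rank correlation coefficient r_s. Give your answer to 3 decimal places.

-0.168

ρ = 1 − 6Σd² / [n(n²−1)] = 1 − 6×334 / (12×143)
  = 1 − 2004/1716 = 1 − 1.1678 ≈ -0.168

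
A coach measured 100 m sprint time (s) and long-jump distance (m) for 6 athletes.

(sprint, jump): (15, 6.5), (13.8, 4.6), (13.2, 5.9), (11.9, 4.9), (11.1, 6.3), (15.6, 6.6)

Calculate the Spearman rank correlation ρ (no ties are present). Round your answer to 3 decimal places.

Rank sprint: 5, 4, 3, 2, 1, 6
Rank jump: 5, 1, 3, 2, 4, 6
d = rank(sprint) − rank(jump): 0, 3, 0, 0, -3, 0; Σd² = 18
ρ = 1 − 6Σd² / [n(n²−1)] = 1 − 6×18 / (6×35) = 1 − 108/210 ≈ 0.486

0.486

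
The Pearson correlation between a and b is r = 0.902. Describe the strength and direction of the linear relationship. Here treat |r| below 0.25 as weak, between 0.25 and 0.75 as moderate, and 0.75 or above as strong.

r = 0.902 > 0 so the relationship is positive.
|r| = 0.902, which falls in the strong range.

strong positive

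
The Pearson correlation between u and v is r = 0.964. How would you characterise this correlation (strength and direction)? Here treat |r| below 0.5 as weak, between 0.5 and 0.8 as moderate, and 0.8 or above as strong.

r = 0.964 > 0 so the relationship is positive.
|r| = 0.964, which falls in the strong range.

strong positive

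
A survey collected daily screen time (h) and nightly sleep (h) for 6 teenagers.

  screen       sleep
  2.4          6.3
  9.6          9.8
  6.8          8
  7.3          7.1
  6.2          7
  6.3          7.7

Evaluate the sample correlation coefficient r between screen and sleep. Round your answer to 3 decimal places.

0.855

n = 6, Σx = 38.6, Σy = 45.9, Σx² = 275.58, Σy² = 358.43, Σxy = 307.34
nΣxy − ΣxΣy = 1844.04 − 1771.74 = 72.3
nΣx² − (Σx)² = 1653.48 − 1489.96 = 163.52; nΣy² − (Σy)² = 2150.58 − 2106.81 = 43.77
r = 72.3 / √(163.52 × 43.77) = 72.3 / 84.6007 ≈ 0.855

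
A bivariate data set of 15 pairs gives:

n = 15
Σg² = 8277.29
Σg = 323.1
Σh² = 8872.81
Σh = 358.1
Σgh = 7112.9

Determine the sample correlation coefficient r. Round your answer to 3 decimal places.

r = (nΣgh − ΣgΣh) / √[(nΣg² − (Σg)²)(nΣh² − (Σh)²)]
Numerator: 15×7112.9 − 323.1×358.1 = -9008.61
Denominator: √[(124159.35 − 104393.61)(133092.15 − 128235.61)] = √[19765.74 × 4856.54] = 9797.6072
r = -9008.61 / 9797.6072 ≈ -0.919

-0.919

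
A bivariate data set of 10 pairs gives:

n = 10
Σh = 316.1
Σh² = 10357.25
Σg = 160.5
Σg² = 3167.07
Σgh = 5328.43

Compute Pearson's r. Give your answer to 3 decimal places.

r = (nΣgh − ΣgΣh) / √[(nΣg² − (Σg)²)(nΣh² − (Σh)²)]
Numerator: 10×5328.43 − 160.5×316.1 = 2550.25
Denominator: √[(31670.7 − 25760.25)(103572.5 − 99919.21)] = √[5910.45 × 3653.29] = 4646.7825
r = 2550.25 / 4646.7825 ≈ 0.549

0.549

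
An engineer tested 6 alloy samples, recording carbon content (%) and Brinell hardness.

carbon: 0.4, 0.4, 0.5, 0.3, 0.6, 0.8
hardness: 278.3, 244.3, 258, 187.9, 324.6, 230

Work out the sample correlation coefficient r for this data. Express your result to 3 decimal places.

0.282

n = 6, Σx = 3, Σy = 1523.1, Σx² = 1.66, Σy² = 397268.95, Σxy = 773.17
nΣxy − ΣxΣy = 4639.02 − 4569.3 = 69.72
nΣx² − (Σx)² = 9.96 − 9 = 0.96; nΣy² − (Σy)² = 2383613.7 − 2319833.61 = 63780.09
r = 69.72 / √(0.96 × 63780.09) = 69.72 / 247.4447 ≈ 0.282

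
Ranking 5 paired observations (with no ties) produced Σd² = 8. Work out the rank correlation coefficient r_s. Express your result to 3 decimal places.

0.600

ρ = 1 − 6Σd² / [n(n²−1)] = 1 − 6×8 / (5×24)
  = 1 − 48/120 = 1 − 0.4000 ≈ 0.600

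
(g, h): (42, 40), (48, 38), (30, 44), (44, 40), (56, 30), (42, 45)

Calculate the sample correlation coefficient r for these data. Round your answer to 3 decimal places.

-0.854

n = 6, Σg = 262, Σh = 237, Σg² = 11804, Σh² = 9505, Σgh = 10154
nΣgh − ΣgΣh = 60924 − 62094 = -1170
nΣg² − (Σg)² = 70824 − 68644 = 2180; nΣh² − (Σh)² = 57030 − 56169 = 861
r = -1170 / √(2180 × 861) = -1170 / 1370.0292 ≈ -0.854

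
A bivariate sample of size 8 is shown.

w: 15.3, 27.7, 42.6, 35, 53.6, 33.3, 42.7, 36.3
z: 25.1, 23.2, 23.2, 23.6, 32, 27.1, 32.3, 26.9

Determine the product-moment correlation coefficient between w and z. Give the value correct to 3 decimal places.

0.583

n = 8, Σw = 286.5, Σz = 213.4, Σw² = 11163.97, Σz² = 5788.76, Σwz = 7814.3
nΣwz − ΣwΣz = 62514.4 − 61139.1 = 1375.3
nΣw² − (Σw)² = 89311.76 − 82082.25 = 7229.51; nΣz² − (Σz)² = 46310.08 − 45539.56 = 770.52
r = 1375.3 / √(7229.51 × 770.52) = 1375.3 / 2360.1869 ≈ 0.583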